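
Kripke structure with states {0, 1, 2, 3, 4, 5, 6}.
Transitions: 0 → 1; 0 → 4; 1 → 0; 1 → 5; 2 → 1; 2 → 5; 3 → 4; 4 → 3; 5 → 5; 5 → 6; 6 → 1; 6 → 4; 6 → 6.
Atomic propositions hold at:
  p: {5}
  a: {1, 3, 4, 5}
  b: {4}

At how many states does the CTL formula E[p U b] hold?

E[p U b]: least fixpoint, start Z0 = Sat(b) = {4}, add states in Sat(p) with some successor in Z. Already a fixed point.
Sat(E[p U b]) = {4}
|Sat(E[p U b])| = |{4}| = 1.

1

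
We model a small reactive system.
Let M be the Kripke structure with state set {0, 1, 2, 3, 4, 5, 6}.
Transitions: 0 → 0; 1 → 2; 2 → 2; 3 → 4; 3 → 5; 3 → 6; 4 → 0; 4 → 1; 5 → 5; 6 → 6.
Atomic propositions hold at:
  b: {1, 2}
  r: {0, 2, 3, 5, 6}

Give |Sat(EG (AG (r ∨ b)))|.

Sat(r ∨ b) = {0, 1, 2, 3, 5, 6}
AG (r ∨ b): greatest fixpoint, start Z0 = {0, 1, 2, 3, 5, 6}, keep only states in Sat with every successor in Z. Z1 = {0, 1, 2, 5, 6}; fixed.
Sat(AG (r ∨ b)) = {0, 1, 2, 5, 6}
EG (AG (r ∨ b)): greatest fixpoint, start Z0 = {0, 1, 2, 5, 6}, keep only states in Sat with some successor in Z. Already a fixed point.
Sat(EG (AG (r ∨ b))) = {0, 1, 2, 5, 6}
|Sat(EG (AG (r ∨ b)))| = |{0, 1, 2, 5, 6}| = 5.

5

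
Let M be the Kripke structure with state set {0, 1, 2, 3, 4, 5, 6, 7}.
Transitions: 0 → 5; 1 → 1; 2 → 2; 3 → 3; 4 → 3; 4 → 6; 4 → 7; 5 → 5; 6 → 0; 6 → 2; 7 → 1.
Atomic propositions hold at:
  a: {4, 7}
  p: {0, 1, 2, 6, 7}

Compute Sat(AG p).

AG p: greatest fixpoint, start Z0 = {0, 1, 2, 6, 7}, keep only states in Sat with every successor in Z. Z1 = {1, 2, 6, 7}; Z2 = {1, 2, 7}; fixed.
Sat(AG p) = {1, 2, 7}

{1, 2, 7}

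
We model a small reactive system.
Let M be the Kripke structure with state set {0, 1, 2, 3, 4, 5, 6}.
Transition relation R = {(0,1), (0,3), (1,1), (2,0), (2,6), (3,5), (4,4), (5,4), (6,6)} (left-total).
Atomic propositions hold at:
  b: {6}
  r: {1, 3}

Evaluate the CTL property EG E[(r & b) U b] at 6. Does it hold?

Sat(r & b) = ∅
E[(r & b) U b]: least fixpoint, start Z0 = Sat(b) = {6}, add states in Sat(r & b) with some successor in Z. Already a fixed point.
Sat(E[(r & b) U b]) = {6}
EG E[(r & b) U b]: greatest fixpoint, start Z0 = {6}, keep only states in Sat with some successor in Z. Already a fixed point.
Sat(EG E[(r & b) U b]) = {6}
6 ∈ Sat(EG E[(r & b) U b]) = {6}, so the formula holds at 6.

Yes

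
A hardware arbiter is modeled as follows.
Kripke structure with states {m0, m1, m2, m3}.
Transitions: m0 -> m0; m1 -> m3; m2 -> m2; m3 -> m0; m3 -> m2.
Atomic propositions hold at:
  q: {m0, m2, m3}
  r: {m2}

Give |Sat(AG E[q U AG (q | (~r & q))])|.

Sat(~r) = {m0, m1, m3}
Sat(~r & q) = {m0, m3}
Sat(q | (~r & q)) = {m0, m2, m3}
AG (q | (~r & q)): greatest fixpoint, start Z0 = {m0, m2, m3}, keep only states in Sat with every successor in Z. Already a fixed point.
Sat(AG (q | (~r & q))) = {m0, m2, m3}
E[q U AG (q | (~r & q))]: least fixpoint, start Z0 = Sat(AG (q | (~r & q))) = {m0, m2, m3}, add states in Sat(q) with some successor in Z. Already a fixed point.
Sat(E[q U AG (q | (~r & q))]) = {m0, m2, m3}
AG E[q U AG (q | (~r & q))]: greatest fixpoint, start Z0 = {m0, m2, m3}, keep only states in Sat with every successor in Z. Already a fixed point.
Sat(AG E[q U AG (q | (~r & q))]) = {m0, m2, m3}
|Sat(AG E[q U AG (q | (~r & q))])| = |{m0, m2, m3}| = 3.

3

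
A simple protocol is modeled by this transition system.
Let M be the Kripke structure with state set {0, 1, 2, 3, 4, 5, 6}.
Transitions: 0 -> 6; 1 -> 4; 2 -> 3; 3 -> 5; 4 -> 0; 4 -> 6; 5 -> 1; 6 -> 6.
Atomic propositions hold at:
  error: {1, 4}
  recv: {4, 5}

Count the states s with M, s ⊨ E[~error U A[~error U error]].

Sat(~error) = {0, 2, 3, 5, 6}
A[~error U error]: least fixpoint, start Z0 = Sat(error) = {1, 4}, add states in Sat(~error) with every successor in Z. Z1 = {1, 4, 5}; Z2 = {1, 3, 4, 5}; Z3 = {1, 2, 3, 4, 5}; fixed.
Sat(A[~error U error]) = {1, 2, 3, 4, 5}
E[~error U A[~error U error]]: least fixpoint, start Z0 = Sat(A[~error U error]) = {1, 2, 3, 4, 5}, add states in Sat(~error) with some successor in Z. Already a fixed point.
Sat(E[~error U A[~error U error]]) = {1, 2, 3, 4, 5}
|Sat(E[~error U A[~error U error]])| = |{1, 2, 3, 4, 5}| = 5.

5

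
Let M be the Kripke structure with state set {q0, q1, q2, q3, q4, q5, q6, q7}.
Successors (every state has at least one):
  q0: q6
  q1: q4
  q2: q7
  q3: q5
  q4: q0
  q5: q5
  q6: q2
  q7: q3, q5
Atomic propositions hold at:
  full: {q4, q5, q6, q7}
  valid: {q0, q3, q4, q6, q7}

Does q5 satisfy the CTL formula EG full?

Yes

EG full: greatest fixpoint, start Z0 = {q4, q5, q6, q7}, keep only states in Sat with some successor in Z. Z1 = {q5, q7}; fixed.
Sat(EG full) = {q5, q7}
q5 ∈ Sat(EG full) = {q5, q7}, so the formula holds at q5.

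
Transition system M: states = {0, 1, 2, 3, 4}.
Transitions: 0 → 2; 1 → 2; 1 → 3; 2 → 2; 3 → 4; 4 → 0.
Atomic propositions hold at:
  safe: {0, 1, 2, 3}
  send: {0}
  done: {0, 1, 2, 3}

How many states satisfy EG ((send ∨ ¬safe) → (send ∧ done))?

Sat(¬safe) = {4}
Sat(send ∨ ¬safe) = {0, 4}
Sat(send ∧ done) = {0}
Sat((send ∨ ¬safe) → (send ∧ done)) = {0, 1, 2, 3}
EG ((send ∨ ¬safe) → (send ∧ done)): greatest fixpoint, start Z0 = {0, 1, 2, 3}, keep only states in Sat with some successor in Z. Z1 = {0, 1, 2}; fixed.
Sat(EG ((send ∨ ¬safe) → (send ∧ done))) = {0, 1, 2}
|Sat(EG ((send ∨ ¬safe) → (send ∧ done)))| = |{0, 1, 2}| = 3.

3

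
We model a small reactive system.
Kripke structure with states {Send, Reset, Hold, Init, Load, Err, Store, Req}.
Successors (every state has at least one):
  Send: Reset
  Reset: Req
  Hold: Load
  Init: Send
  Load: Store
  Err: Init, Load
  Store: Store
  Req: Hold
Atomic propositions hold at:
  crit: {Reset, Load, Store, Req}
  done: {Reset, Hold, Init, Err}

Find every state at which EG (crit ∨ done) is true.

{Reset, Hold, Load, Err, Store, Req}

Sat(crit ∨ done) = {Reset, Hold, Init, Load, Err, Store, Req}
EG (crit ∨ done): greatest fixpoint, start Z0 = {Reset, Hold, Init, Load, Err, Store, Req}, keep only states in Sat with some successor in Z. Z1 = {Reset, Hold, Load, Err, Store, Req}; fixed.
Sat(EG (crit ∨ done)) = {Reset, Hold, Load, Err, Store, Req}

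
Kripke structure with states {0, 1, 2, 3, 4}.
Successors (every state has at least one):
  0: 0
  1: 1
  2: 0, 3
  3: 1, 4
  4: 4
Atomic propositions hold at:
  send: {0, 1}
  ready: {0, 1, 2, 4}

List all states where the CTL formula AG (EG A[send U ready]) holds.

{0, 1, 4}

A[send U ready]: least fixpoint, start Z0 = Sat(ready) = {0, 1, 2, 4}, add states in Sat(send) with every successor in Z. Already a fixed point.
Sat(A[send U ready]) = {0, 1, 2, 4}
EG A[send U ready]: greatest fixpoint, start Z0 = {0, 1, 2, 4}, keep only states in Sat with some successor in Z. Already a fixed point.
Sat(EG A[send U ready]) = {0, 1, 2, 4}
AG (EG A[send U ready]): greatest fixpoint, start Z0 = {0, 1, 2, 4}, keep only states in Sat with every successor in Z. Z1 = {0, 1, 4}; fixed.
Sat(AG (EG A[send U ready])) = {0, 1, 4}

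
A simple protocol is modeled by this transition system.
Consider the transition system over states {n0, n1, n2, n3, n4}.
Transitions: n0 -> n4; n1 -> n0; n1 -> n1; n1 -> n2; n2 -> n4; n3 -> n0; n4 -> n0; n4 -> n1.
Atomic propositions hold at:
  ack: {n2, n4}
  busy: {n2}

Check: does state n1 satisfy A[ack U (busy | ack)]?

Sat(busy | ack) = {n2, n4}
A[ack U (busy | ack)]: least fixpoint, start Z0 = Sat((busy | ack)) = {n2, n4}, add states in Sat(ack) with every successor in Z. Already a fixed point.
Sat(A[ack U (busy | ack)]) = {n2, n4}
n1 ∉ Sat(A[ack U (busy | ack)]) = {n2, n4}, so the formula does not hold at n1.

No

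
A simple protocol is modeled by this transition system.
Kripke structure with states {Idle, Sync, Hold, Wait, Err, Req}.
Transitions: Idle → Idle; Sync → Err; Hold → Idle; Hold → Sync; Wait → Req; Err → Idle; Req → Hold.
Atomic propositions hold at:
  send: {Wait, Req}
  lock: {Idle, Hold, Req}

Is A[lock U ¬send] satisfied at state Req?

Yes

Sat(¬send) = {Idle, Sync, Hold, Err}
A[lock U ¬send]: least fixpoint, start Z0 = Sat(¬send) = {Idle, Sync, Hold, Err}, add states in Sat(lock) with every successor in Z. Z1 = {Idle, Sync, Hold, Err, Req}; fixed.
Sat(A[lock U ¬send]) = {Idle, Sync, Hold, Err, Req}
Req ∈ Sat(A[lock U ¬send]) = {Idle, Sync, Hold, Err, Req}, so the formula holds at Req.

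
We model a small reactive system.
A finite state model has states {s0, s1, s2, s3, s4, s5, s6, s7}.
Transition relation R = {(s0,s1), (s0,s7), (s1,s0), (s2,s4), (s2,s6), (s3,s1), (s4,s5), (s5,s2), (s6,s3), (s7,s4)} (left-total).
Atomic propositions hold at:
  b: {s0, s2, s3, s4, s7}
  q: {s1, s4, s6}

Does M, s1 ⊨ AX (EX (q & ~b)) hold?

Yes

Sat(~b) = {s1, s5, s6}
Sat(q & ~b) = {s1, s6}
Sat(EX (q & ~b)) = {s : some successor in {s1, s6}} = {s0, s2, s3}
Sat(AX (EX (q & ~b))) = {s : every successor in {s0, s2, s3}} = {s1, s5, s6}
s1 ∈ Sat(AX (EX (q & ~b))) = {s1, s5, s6}, so the formula holds at s1.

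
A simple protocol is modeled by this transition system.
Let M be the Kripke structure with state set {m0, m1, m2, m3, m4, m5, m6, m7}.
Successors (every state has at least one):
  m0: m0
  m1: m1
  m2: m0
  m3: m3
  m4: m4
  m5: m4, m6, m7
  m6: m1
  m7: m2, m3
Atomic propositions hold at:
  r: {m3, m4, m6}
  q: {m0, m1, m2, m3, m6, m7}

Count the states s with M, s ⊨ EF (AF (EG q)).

EG q: greatest fixpoint, start Z0 = {m0, m1, m2, m3, m6, m7}, keep only states in Sat with some successor in Z. Already a fixed point.
Sat(EG q) = {m0, m1, m2, m3, m6, m7}
AF (EG q): least fixpoint, start Z0 = {m0, m1, m2, m3, m6, m7}, add states with every successor in Z. Already a fixed point.
Sat(AF (EG q)) = {m0, m1, m2, m3, m6, m7}
EF (AF (EG q)): least fixpoint, start Z0 = {m0, m1, m2, m3, m6, m7}, add states with some successor in Z. Z1 = {m0, m1, m2, m3, m5, m6, m7}; fixed.
Sat(EF (AF (EG q))) = {m0, m1, m2, m3, m5, m6, m7}
|Sat(EF (AF (EG q)))| = |{m0, m1, m2, m3, m5, m6, m7}| = 7.

7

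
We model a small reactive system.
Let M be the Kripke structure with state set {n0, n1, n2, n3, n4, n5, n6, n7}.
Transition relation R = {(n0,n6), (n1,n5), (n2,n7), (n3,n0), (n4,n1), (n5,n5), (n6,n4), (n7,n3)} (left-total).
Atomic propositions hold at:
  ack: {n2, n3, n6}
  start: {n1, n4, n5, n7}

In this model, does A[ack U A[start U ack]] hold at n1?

No

A[start U ack]: least fixpoint, start Z0 = Sat(ack) = {n2, n3, n6}, add states in Sat(start) with every successor in Z. Z1 = {n2, n3, n6, n7}; fixed.
Sat(A[start U ack]) = {n2, n3, n6, n7}
A[ack U A[start U ack]]: least fixpoint, start Z0 = Sat(A[start U ack]) = {n2, n3, n6, n7}, add states in Sat(ack) with every successor in Z. Already a fixed point.
Sat(A[ack U A[start U ack]]) = {n2, n3, n6, n7}
n1 ∉ Sat(A[ack U A[start U ack]]) = {n2, n3, n6, n7}, so the formula does not hold at n1.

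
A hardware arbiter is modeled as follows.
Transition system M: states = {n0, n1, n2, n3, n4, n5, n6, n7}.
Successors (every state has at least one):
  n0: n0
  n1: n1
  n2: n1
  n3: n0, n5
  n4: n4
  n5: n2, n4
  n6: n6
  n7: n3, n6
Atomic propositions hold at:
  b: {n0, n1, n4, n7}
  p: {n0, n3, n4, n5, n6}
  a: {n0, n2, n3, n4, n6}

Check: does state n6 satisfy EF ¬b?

Sat(¬b) = {n2, n3, n5, n6}
EF ¬b: least fixpoint, start Z0 = {n2, n3, n5, n6}, add states with some successor in Z. Z1 = {n2, n3, n5, n6, n7}; fixed.
Sat(EF ¬b) = {n2, n3, n5, n6, n7}
n6 ∈ Sat(EF ¬b) = {n2, n3, n5, n6, n7}, so the formula holds at n6.

Yes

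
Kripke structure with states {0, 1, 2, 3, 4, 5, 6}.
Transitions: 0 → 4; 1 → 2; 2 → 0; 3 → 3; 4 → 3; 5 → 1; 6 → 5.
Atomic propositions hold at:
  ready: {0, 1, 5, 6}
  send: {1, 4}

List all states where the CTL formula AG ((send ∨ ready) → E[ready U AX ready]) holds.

Sat(send ∨ ready) = {0, 1, 4, 5, 6}
Sat(AX ready) = {s : every successor in {0, 1, 5, 6}} = {2, 5, 6}
E[ready U AX ready]: least fixpoint, start Z0 = Sat(AX ready) = {2, 5, 6}, add states in Sat(ready) with some successor in Z. Z1 = {1, 2, 5, 6}; fixed.
Sat(E[ready U AX ready]) = {1, 2, 5, 6}
Sat((send ∨ ready) → E[ready U AX ready]) = {1, 2, 3, 5, 6}
AG ((send ∨ ready) → E[ready U AX ready]): greatest fixpoint, start Z0 = {1, 2, 3, 5, 6}, keep only states in Sat with every successor in Z. Z1 = {1, 3, 5, 6}; Z2 = {3, 5, 6}; Z3 = {3, 6}; Z4 = {3}; fixed.
Sat(AG ((send ∨ ready) → E[ready U AX ready])) = {3}

{3}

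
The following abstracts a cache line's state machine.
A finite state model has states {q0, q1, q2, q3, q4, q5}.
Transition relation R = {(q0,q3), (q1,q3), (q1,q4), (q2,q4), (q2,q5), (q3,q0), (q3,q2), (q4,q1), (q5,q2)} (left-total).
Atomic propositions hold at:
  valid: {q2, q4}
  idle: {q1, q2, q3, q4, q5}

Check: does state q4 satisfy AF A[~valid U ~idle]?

Sat(~valid) = {q0, q1, q3, q5}
Sat(~idle) = {q0}
A[~valid U ~idle]: least fixpoint, start Z0 = Sat(~idle) = {q0}, add states in Sat(~valid) with every successor in Z. Already a fixed point.
Sat(A[~valid U ~idle]) = {q0}
AF A[~valid U ~idle]: least fixpoint, start Z0 = {q0}, add states with every successor in Z. Already a fixed point.
Sat(AF A[~valid U ~idle]) = {q0}
q4 ∉ Sat(AF A[~valid U ~idle]) = {q0}, so the formula does not hold at q4.

No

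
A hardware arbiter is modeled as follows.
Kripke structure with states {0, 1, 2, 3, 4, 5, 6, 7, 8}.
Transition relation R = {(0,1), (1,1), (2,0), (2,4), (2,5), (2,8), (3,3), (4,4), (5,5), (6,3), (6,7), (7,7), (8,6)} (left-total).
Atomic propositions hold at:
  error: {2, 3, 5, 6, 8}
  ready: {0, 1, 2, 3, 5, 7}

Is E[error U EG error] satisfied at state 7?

No

EG error: greatest fixpoint, start Z0 = {2, 3, 5, 6, 8}, keep only states in Sat with some successor in Z. Already a fixed point.
Sat(EG error) = {2, 3, 5, 6, 8}
E[error U EG error]: least fixpoint, start Z0 = Sat(EG error) = {2, 3, 5, 6, 8}, add states in Sat(error) with some successor in Z. Already a fixed point.
Sat(E[error U EG error]) = {2, 3, 5, 6, 8}
7 ∉ Sat(E[error U EG error]) = {2, 3, 5, 6, 8}, so the formula does not hold at 7.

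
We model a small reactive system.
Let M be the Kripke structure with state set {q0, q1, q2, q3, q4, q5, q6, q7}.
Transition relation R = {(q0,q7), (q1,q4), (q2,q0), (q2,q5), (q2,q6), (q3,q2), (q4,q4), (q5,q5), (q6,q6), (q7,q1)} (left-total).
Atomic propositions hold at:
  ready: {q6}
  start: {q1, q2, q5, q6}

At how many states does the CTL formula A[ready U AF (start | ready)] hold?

Sat(start | ready) = {q1, q2, q5, q6}
AF (start | ready): least fixpoint, start Z0 = {q1, q2, q5, q6}, add states with every successor in Z. Z1 = {q1, q2, q3, q5, q6, q7}; Z2 = {q0, q1, q2, q3, q5, q6, q7}; fixed.
Sat(AF (start | ready)) = {q0, q1, q2, q3, q5, q6, q7}
A[ready U AF (start | ready)]: least fixpoint, start Z0 = Sat(AF (start | ready)) = {q0, q1, q2, q3, q5, q6, q7}, add states in Sat(ready) with every successor in Z. Already a fixed point.
Sat(A[ready U AF (start | ready)]) = {q0, q1, q2, q3, q5, q6, q7}
|Sat(A[ready U AF (start | ready)])| = |{q0, q1, q2, q3, q5, q6, q7}| = 7.

7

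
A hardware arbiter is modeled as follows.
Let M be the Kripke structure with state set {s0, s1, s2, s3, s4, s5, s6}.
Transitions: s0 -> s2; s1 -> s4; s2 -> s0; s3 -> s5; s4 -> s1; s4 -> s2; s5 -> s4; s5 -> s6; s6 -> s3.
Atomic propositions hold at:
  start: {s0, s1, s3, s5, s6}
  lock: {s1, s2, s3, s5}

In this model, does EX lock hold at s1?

Sat(EX lock) = {s : some successor in {s1, s2, s3, s5}} = {s0, s3, s4, s6}
s1 ∉ Sat(EX lock) = {s0, s3, s4, s6}, so the formula does not hold at s1.

No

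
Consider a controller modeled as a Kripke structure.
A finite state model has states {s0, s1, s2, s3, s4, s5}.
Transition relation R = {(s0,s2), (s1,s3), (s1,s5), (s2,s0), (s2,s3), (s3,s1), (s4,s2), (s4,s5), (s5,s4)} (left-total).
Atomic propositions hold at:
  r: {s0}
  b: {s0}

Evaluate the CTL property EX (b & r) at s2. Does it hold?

Sat(b & r) = {s0}
Sat(EX (b & r)) = {s : some successor in {s0}} = {s2}
s2 ∈ Sat(EX (b & r)) = {s2}, so the formula holds at s2.

Yes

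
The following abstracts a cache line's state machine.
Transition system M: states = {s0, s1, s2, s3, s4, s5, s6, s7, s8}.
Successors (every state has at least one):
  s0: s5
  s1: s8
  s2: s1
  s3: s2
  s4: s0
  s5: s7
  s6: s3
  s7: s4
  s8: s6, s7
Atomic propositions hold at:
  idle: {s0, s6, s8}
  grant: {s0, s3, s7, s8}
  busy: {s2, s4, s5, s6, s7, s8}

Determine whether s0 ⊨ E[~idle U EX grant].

Sat(~idle) = {s1, s2, s3, s4, s5, s7}
Sat(EX grant) = {s : some successor in {s0, s3, s7, s8}} = {s1, s4, s5, s6, s8}
E[~idle U EX grant]: least fixpoint, start Z0 = Sat(EX grant) = {s1, s4, s5, s6, s8}, add states in Sat(~idle) with some successor in Z. Z1 = {s1, s2, s4, s5, s6, s7, s8}; Z2 = {s1, s2, s3, s4, s5, s6, s7, s8}; fixed.
Sat(E[~idle U EX grant]) = {s1, s2, s3, s4, s5, s6, s7, s8}
s0 ∉ Sat(E[~idle U EX grant]) = {s1, s2, s3, s4, s5, s6, s7, s8}, so the formula does not hold at s0.

No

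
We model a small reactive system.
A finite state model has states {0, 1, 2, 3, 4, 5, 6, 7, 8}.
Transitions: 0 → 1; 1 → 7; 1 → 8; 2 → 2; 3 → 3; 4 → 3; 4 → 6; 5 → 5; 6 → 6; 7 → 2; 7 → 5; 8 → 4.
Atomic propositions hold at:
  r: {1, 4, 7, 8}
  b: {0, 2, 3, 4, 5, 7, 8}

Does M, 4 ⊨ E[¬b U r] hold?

Yes

Sat(¬b) = {1, 6}
E[¬b U r]: least fixpoint, start Z0 = Sat(r) = {1, 4, 7, 8}, add states in Sat(¬b) with some successor in Z. Already a fixed point.
Sat(E[¬b U r]) = {1, 4, 7, 8}
4 ∈ Sat(E[¬b U r]) = {1, 4, 7, 8}, so the formula holds at 4.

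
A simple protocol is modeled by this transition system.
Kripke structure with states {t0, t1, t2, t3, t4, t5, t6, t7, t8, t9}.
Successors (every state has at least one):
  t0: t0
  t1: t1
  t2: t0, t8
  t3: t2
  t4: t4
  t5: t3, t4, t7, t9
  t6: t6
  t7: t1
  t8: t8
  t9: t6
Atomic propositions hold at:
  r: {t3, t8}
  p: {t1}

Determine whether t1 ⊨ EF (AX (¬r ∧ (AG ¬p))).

Sat(¬r) = {t0, t1, t2, t4, t5, t6, t7, t9}
Sat(¬p) = {t0, t2, t3, t4, t5, t6, t7, t8, t9}
AG ¬p: greatest fixpoint, start Z0 = {t0, t2, t3, t4, t5, t6, t7, t8, t9}, keep only states in Sat with every successor in Z. Z1 = {t0, t2, t3, t4, t5, t6, t8, t9}; Z2 = {t0, t2, t3, t4, t6, t8, t9}; fixed.
Sat(AG ¬p) = {t0, t2, t3, t4, t6, t8, t9}
Sat(¬r ∧ (AG ¬p)) = {t0, t2, t4, t6, t9}
Sat(AX (¬r ∧ (AG ¬p))) = {s : every successor in {t0, t2, t4, t6, t9}} = {t0, t3, t4, t6, t9}
EF (AX (¬r ∧ (AG ¬p))): least fixpoint, start Z0 = {t0, t3, t4, t6, t9}, add states with some successor in Z. Z1 = {t0, t2, t3, t4, t5, t6, t9}; fixed.
Sat(EF (AX (¬r ∧ (AG ¬p)))) = {t0, t2, t3, t4, t5, t6, t9}
t1 ∉ Sat(EF (AX (¬r ∧ (AG ¬p)))) = {t0, t2, t3, t4, t5, t6, t9}, so the formula does not hold at t1.

No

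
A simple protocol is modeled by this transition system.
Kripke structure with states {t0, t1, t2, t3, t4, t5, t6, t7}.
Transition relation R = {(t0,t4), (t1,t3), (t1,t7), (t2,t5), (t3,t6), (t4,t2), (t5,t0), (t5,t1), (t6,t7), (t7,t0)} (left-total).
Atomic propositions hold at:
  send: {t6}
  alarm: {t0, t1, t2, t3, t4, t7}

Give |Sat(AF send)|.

2

AF send: least fixpoint, start Z0 = {t6}, add states with every successor in Z. Z1 = {t3, t6}; fixed.
Sat(AF send) = {t3, t6}
|Sat(AF send)| = |{t3, t6}| = 2.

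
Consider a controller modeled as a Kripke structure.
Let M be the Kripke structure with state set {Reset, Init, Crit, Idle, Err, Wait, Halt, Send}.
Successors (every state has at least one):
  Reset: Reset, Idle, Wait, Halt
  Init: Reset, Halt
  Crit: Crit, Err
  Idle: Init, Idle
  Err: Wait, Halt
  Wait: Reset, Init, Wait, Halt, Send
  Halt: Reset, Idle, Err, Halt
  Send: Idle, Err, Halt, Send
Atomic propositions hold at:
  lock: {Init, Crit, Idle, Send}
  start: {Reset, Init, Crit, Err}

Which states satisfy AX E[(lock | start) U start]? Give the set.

Sat(lock | start) = {Reset, Init, Crit, Idle, Err, Send}
E[(lock | start) U start]: least fixpoint, start Z0 = Sat(start) = {Reset, Init, Crit, Err}, add states in Sat(lock | start) with some successor in Z. Z1 = {Reset, Init, Crit, Idle, Err, Send}; fixed.
Sat(E[(lock | start) U start]) = {Reset, Init, Crit, Idle, Err, Send}
Sat(AX E[(lock | start) U start]) = {s : every successor in {Reset, Init, Crit, Idle, Err, Send}} = {Crit, Idle}

{Crit, Idle}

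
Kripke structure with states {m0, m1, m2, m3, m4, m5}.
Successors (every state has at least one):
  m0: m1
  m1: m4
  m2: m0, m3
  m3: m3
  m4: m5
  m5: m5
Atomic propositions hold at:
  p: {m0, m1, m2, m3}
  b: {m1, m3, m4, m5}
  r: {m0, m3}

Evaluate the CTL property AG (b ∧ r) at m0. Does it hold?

No

Sat(b ∧ r) = {m3}
AG (b ∧ r): greatest fixpoint, start Z0 = {m3}, keep only states in Sat with every successor in Z. Already a fixed point.
Sat(AG (b ∧ r)) = {m3}
m0 ∉ Sat(AG (b ∧ r)) = {m3}, so the formula does not hold at m0.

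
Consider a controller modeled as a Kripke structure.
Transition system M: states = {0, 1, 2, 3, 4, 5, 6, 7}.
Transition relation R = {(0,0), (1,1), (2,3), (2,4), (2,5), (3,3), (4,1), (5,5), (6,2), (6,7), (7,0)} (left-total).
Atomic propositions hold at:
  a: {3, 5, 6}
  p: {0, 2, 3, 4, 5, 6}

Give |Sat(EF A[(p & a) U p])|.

Sat(p & a) = {3, 5, 6}
A[(p & a) U p]: least fixpoint, start Z0 = Sat(p) = {0, 2, 3, 4, 5, 6}, add states in Sat(p & a) with every successor in Z. Already a fixed point.
Sat(A[(p & a) U p]) = {0, 2, 3, 4, 5, 6}
EF A[(p & a) U p]: least fixpoint, start Z0 = {0, 2, 3, 4, 5, 6}, add states with some successor in Z. Z1 = {0, 2, 3, 4, 5, 6, 7}; fixed.
Sat(EF A[(p & a) U p]) = {0, 2, 3, 4, 5, 6, 7}
|Sat(EF A[(p & a) U p])| = |{0, 2, 3, 4, 5, 6, 7}| = 7.

7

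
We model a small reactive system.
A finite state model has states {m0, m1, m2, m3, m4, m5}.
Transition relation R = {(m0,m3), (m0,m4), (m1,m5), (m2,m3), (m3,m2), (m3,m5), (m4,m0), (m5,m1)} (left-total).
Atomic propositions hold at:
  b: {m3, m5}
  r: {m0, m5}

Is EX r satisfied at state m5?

Sat(EX r) = {s : some successor in {m0, m5}} = {m1, m3, m4}
m5 ∉ Sat(EX r) = {m1, m3, m4}, so the formula does not hold at m5.

No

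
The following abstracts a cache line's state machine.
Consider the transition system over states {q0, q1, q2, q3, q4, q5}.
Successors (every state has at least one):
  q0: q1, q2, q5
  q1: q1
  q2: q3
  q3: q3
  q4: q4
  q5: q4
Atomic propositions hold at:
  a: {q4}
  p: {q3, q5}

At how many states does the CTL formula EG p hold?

EG p: greatest fixpoint, start Z0 = {q3, q5}, keep only states in Sat with some successor in Z. Z1 = {q3}; fixed.
Sat(EG p) = {q3}
|Sat(EG p)| = |{q3}| = 1.

1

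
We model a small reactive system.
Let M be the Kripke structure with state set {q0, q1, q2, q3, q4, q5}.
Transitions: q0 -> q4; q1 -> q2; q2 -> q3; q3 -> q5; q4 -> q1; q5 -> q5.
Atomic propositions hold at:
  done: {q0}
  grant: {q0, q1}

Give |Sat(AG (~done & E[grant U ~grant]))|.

5

Sat(~done) = {q1, q2, q3, q4, q5}
Sat(~grant) = {q2, q3, q4, q5}
E[grant U ~grant]: least fixpoint, start Z0 = Sat(~grant) = {q2, q3, q4, q5}, add states in Sat(grant) with some successor in Z. Z1 = {q0, q1, q2, q3, q4, q5}; fixed.
Sat(E[grant U ~grant]) = {q0, q1, q2, q3, q4, q5}
Sat(~done & E[grant U ~grant]) = {q1, q2, q3, q4, q5}
AG (~done & E[grant U ~grant]): greatest fixpoint, start Z0 = {q1, q2, q3, q4, q5}, keep only states in Sat with every successor in Z. Already a fixed point.
Sat(AG (~done & E[grant U ~grant])) = {q1, q2, q3, q4, q5}
|Sat(AG (~done & E[grant U ~grant]))| = |{q1, q2, q3, q4, q5}| = 5.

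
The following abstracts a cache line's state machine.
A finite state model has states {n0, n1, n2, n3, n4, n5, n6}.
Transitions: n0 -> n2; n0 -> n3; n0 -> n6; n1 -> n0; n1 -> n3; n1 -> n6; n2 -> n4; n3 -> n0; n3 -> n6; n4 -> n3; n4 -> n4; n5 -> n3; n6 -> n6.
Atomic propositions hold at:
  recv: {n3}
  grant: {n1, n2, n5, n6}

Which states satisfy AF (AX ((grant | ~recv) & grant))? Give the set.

{n6}

Sat(~recv) = {n0, n1, n2, n4, n5, n6}
Sat(grant | ~recv) = {n0, n1, n2, n4, n5, n6}
Sat((grant | ~recv) & grant) = {n1, n2, n5, n6}
Sat(AX ((grant | ~recv) & grant)) = {s : every successor in {n1, n2, n5, n6}} = {n6}
AF (AX ((grant | ~recv) & grant)): least fixpoint, start Z0 = {n6}, add states with every successor in Z. Already a fixed point.
Sat(AF (AX ((grant | ~recv) & grant))) = {n6}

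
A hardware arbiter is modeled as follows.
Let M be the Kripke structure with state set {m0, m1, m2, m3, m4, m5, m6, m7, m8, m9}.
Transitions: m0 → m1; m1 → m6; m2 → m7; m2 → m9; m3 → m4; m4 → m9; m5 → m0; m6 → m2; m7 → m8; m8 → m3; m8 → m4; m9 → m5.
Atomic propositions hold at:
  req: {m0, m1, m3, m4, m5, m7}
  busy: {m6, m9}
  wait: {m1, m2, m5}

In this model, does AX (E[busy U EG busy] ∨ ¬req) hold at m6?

EG busy: greatest fixpoint, start Z0 = {m6, m9}, keep only states in Sat with some successor in Z. Z1 = ∅; fixed.
Sat(EG busy) = ∅
E[busy U EG busy]: least fixpoint, start Z0 = Sat(EG busy) = ∅, add states in Sat(busy) with some successor in Z. Already a fixed point.
Sat(E[busy U EG busy]) = ∅
Sat(¬req) = {m2, m6, m8, m9}
Sat(E[busy U EG busy] ∨ ¬req) = {m2, m6, m8, m9}
Sat(AX (E[busy U EG busy] ∨ ¬req)) = {s : every successor in {m2, m6, m8, m9}} = {m1, m4, m6, m7}
m6 ∈ Sat(AX (E[busy U EG busy] ∨ ¬req)) = {m1, m4, m6, m7}, so the formula holds at m6.

Yes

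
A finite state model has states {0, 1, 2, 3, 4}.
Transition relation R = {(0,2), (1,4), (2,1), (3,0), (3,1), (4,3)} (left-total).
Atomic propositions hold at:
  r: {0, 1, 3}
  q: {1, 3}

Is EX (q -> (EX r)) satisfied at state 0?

Sat(EX r) = {s : some successor in {0, 1, 3}} = {2, 3, 4}
Sat(q -> (EX r)) = {0, 2, 3, 4}
Sat(EX (q -> (EX r))) = {s : some successor in {0, 2, 3, 4}} = {0, 1, 3, 4}
0 ∈ Sat(EX (q -> (EX r))) = {0, 1, 3, 4}, so the formula holds at 0.

Yes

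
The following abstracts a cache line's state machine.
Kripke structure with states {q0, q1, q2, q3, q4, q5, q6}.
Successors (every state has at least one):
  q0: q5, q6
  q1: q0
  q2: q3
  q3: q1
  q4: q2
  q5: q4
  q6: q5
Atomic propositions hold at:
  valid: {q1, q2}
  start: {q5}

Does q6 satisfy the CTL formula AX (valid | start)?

Sat(valid | start) = {q1, q2, q5}
Sat(AX (valid | start)) = {s : every successor in {q1, q2, q5}} = {q3, q4, q6}
q6 ∈ Sat(AX (valid | start)) = {q3, q4, q6}, so the formula holds at q6.

Yes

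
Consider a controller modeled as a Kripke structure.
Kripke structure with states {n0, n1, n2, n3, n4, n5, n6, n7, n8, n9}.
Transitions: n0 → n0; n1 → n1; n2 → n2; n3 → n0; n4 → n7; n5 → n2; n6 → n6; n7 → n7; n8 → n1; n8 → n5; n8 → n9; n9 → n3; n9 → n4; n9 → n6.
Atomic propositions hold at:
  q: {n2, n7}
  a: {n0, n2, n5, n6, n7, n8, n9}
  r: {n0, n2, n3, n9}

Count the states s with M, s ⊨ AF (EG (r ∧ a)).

4

Sat(r ∧ a) = {n0, n2, n9}
EG (r ∧ a): greatest fixpoint, start Z0 = {n0, n2, n9}, keep only states in Sat with some successor in Z. Z1 = {n0, n2}; fixed.
Sat(EG (r ∧ a)) = {n0, n2}
AF (EG (r ∧ a)): least fixpoint, start Z0 = {n0, n2}, add states with every successor in Z. Z1 = {n0, n2, n3, n5}; fixed.
Sat(AF (EG (r ∧ a))) = {n0, n2, n3, n5}
|Sat(AF (EG (r ∧ a)))| = |{n0, n2, n3, n5}| = 4.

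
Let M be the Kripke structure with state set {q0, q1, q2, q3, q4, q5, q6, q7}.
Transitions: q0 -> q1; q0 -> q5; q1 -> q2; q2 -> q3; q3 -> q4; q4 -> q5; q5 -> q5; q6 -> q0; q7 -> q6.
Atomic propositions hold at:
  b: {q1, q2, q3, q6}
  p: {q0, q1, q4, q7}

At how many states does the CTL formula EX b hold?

Sat(EX b) = {s : some successor in {q1, q2, q3, q6}} = {q0, q1, q2, q7}
|Sat(EX b)| = |{q0, q1, q2, q7}| = 4.

4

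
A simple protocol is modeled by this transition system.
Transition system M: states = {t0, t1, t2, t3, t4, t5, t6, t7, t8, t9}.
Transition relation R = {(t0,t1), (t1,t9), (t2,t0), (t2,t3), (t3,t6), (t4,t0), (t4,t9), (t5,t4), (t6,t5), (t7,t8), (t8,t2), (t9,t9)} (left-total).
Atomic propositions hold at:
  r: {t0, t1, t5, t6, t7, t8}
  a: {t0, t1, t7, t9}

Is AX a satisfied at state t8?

Sat(AX a) = {s : every successor in {t0, t1, t7, t9}} = {t0, t1, t4, t9}
t8 ∉ Sat(AX a) = {t0, t1, t4, t9}, so the formula does not hold at t8.

No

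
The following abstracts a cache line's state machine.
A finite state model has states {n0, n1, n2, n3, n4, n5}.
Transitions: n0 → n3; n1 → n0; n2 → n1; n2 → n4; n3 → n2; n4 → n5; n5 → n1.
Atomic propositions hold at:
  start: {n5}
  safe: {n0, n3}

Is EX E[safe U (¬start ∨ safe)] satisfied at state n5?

Yes

Sat(¬start) = {n0, n1, n2, n3, n4}
Sat(¬start ∨ safe) = {n0, n1, n2, n3, n4}
E[safe U (¬start ∨ safe)]: least fixpoint, start Z0 = Sat((¬start ∨ safe)) = {n0, n1, n2, n3, n4}, add states in Sat(safe) with some successor in Z. Already a fixed point.
Sat(E[safe U (¬start ∨ safe)]) = {n0, n1, n2, n3, n4}
Sat(EX E[safe U (¬start ∨ safe)]) = {s : some successor in {n0, n1, n2, n3, n4}} = {n0, n1, n2, n3, n5}
n5 ∈ Sat(EX E[safe U (¬start ∨ safe)]) = {n0, n1, n2, n3, n5}, so the formula holds at n5.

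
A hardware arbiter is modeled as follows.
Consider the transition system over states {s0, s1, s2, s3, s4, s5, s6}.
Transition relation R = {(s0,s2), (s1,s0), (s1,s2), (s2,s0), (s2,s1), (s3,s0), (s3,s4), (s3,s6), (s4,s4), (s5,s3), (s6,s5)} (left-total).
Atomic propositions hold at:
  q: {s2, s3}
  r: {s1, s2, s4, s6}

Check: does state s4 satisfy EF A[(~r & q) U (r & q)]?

No

Sat(~r) = {s0, s3, s5}
Sat(~r & q) = {s3}
Sat(r & q) = {s2}
A[(~r & q) U (r & q)]: least fixpoint, start Z0 = Sat((r & q)) = {s2}, add states in Sat(~r & q) with every successor in Z. Already a fixed point.
Sat(A[(~r & q) U (r & q)]) = {s2}
EF A[(~r & q) U (r & q)]: least fixpoint, start Z0 = {s2}, add states with some successor in Z. Z1 = {s0, s1, s2}; Z2 = {s0, s1, s2, s3}; Z3 = {s0, s1, s2, s3, s5}; Z4 = {s0, s1, s2, s3, s5, s6}; fixed.
Sat(EF A[(~r & q) U (r & q)]) = {s0, s1, s2, s3, s5, s6}
s4 ∉ Sat(EF A[(~r & q) U (r & q)]) = {s0, s1, s2, s3, s5, s6}, so the formula does not hold at s4.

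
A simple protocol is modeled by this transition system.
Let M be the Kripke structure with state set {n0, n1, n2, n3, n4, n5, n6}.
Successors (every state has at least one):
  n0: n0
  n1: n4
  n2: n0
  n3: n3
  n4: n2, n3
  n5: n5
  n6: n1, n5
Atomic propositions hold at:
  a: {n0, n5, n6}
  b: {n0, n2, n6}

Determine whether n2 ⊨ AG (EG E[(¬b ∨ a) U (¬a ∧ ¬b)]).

Sat(¬b) = {n1, n3, n4, n5}
Sat(¬b ∨ a) = {n0, n1, n3, n4, n5, n6}
Sat(¬a) = {n1, n2, n3, n4}
Sat(¬a ∧ ¬b) = {n1, n3, n4}
E[(¬b ∨ a) U (¬a ∧ ¬b)]: least fixpoint, start Z0 = Sat((¬a ∧ ¬b)) = {n1, n3, n4}, add states in Sat(¬b ∨ a) with some successor in Z. Z1 = {n1, n3, n4, n6}; fixed.
Sat(E[(¬b ∨ a) U (¬a ∧ ¬b)]) = {n1, n3, n4, n6}
EG E[(¬b ∨ a) U (¬a ∧ ¬b)]: greatest fixpoint, start Z0 = {n1, n3, n4, n6}, keep only states in Sat with some successor in Z. Already a fixed point.
Sat(EG E[(¬b ∨ a) U (¬a ∧ ¬b)]) = {n1, n3, n4, n6}
AG (EG E[(¬b ∨ a) U (¬a ∧ ¬b)]): greatest fixpoint, start Z0 = {n1, n3, n4, n6}, keep only states in Sat with every successor in Z. Z1 = {n1, n3}; Z2 = {n3}; fixed.
Sat(AG (EG E[(¬b ∨ a) U (¬a ∧ ¬b)])) = {n3}
n2 ∉ Sat(AG (EG E[(¬b ∨ a) U (¬a ∧ ¬b)])) = {n3}, so the formula does not hold at n2.

No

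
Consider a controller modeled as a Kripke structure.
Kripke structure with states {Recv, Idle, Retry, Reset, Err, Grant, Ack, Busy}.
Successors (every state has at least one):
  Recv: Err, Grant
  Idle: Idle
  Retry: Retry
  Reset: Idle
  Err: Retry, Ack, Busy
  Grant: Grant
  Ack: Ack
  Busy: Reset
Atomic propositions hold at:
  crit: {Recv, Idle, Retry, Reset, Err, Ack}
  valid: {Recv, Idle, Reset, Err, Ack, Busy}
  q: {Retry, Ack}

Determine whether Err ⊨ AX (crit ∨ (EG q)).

No

EG q: greatest fixpoint, start Z0 = {Retry, Ack}, keep only states in Sat with some successor in Z. Already a fixed point.
Sat(EG q) = {Retry, Ack}
Sat(crit ∨ (EG q)) = {Recv, Idle, Retry, Reset, Err, Ack}
Sat(AX (crit ∨ (EG q))) = {s : every successor in {Recv, Idle, Retry, Reset, Err, Ack}} = {Idle, Retry, Reset, Ack, Busy}
Err ∉ Sat(AX (crit ∨ (EG q))) = {Idle, Retry, Reset, Ack, Busy}, so the formula does not hold at Err.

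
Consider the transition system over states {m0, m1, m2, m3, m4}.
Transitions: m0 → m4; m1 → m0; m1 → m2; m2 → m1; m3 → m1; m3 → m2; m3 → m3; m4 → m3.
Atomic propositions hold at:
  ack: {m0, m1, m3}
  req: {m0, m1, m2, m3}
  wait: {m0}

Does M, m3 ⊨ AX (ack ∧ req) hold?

No

Sat(ack ∧ req) = {m0, m1, m3}
Sat(AX (ack ∧ req)) = {s : every successor in {m0, m1, m3}} = {m2, m4}
m3 ∉ Sat(AX (ack ∧ req)) = {m2, m4}, so the formula does not hold at m3.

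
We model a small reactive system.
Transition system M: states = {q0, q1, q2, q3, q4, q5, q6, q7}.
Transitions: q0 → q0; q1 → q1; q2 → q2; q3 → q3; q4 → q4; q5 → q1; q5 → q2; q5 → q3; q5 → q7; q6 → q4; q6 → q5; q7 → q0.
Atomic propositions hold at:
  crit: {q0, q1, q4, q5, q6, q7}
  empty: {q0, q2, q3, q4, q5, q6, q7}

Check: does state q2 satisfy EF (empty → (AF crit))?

AF crit: least fixpoint, start Z0 = {q0, q1, q4, q5, q6, q7}, add states with every successor in Z. Already a fixed point.
Sat(AF crit) = {q0, q1, q4, q5, q6, q7}
Sat(empty → (AF crit)) = {q0, q1, q4, q5, q6, q7}
EF (empty → (AF crit)): least fixpoint, start Z0 = {q0, q1, q4, q5, q6, q7}, add states with some successor in Z. Already a fixed point.
Sat(EF (empty → (AF crit))) = {q0, q1, q4, q5, q6, q7}
q2 ∉ Sat(EF (empty → (AF crit))) = {q0, q1, q4, q5, q6, q7}, so the formula does not hold at q2.

No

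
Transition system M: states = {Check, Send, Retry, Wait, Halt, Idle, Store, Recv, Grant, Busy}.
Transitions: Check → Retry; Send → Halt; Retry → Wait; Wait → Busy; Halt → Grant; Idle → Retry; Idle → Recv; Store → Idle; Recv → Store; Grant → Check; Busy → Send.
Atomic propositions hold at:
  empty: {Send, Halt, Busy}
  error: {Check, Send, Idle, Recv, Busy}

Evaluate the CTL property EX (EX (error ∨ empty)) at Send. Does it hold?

No

Sat(error ∨ empty) = {Check, Send, Halt, Idle, Recv, Busy}
Sat(EX (error ∨ empty)) = {s : some successor in {Check, Send, Halt, Idle, Recv, Busy}} = {Send, Wait, Idle, Store, Grant, Busy}
Sat(EX (EX (error ∨ empty))) = {s : some successor in {Send, Wait, Idle, Store, Grant, Busy}} = {Retry, Wait, Halt, Store, Recv, Busy}
Send ∉ Sat(EX (EX (error ∨ empty))) = {Retry, Wait, Halt, Store, Recv, Busy}, so the formula does not hold at Send.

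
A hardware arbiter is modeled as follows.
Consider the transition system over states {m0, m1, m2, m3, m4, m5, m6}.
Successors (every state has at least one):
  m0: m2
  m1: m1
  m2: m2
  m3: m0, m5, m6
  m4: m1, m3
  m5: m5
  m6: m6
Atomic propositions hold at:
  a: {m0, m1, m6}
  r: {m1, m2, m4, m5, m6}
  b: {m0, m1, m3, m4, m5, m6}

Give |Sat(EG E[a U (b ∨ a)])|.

Sat(b ∨ a) = {m0, m1, m3, m4, m5, m6}
E[a U (b ∨ a)]: least fixpoint, start Z0 = Sat((b ∨ a)) = {m0, m1, m3, m4, m5, m6}, add states in Sat(a) with some successor in Z. Already a fixed point.
Sat(E[a U (b ∨ a)]) = {m0, m1, m3, m4, m5, m6}
EG E[a U (b ∨ a)]: greatest fixpoint, start Z0 = {m0, m1, m3, m4, m5, m6}, keep only states in Sat with some successor in Z. Z1 = {m1, m3, m4, m5, m6}; fixed.
Sat(EG E[a U (b ∨ a)]) = {m1, m3, m4, m5, m6}
|Sat(EG E[a U (b ∨ a)])| = |{m1, m3, m4, m5, m6}| = 5.

5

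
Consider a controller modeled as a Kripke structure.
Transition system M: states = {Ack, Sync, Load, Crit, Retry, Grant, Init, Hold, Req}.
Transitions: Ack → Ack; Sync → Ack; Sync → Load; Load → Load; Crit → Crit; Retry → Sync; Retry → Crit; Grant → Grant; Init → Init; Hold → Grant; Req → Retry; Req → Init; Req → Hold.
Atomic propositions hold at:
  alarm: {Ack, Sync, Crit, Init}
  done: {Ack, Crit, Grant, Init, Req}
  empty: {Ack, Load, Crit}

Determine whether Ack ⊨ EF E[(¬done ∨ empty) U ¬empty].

No

Sat(¬done) = {Sync, Load, Retry, Hold}
Sat(¬done ∨ empty) = {Ack, Sync, Load, Crit, Retry, Hold}
Sat(¬empty) = {Sync, Retry, Grant, Init, Hold, Req}
E[(¬done ∨ empty) U ¬empty]: least fixpoint, start Z0 = Sat(¬empty) = {Sync, Retry, Grant, Init, Hold, Req}, add states in Sat(¬done ∨ empty) with some successor in Z. Already a fixed point.
Sat(E[(¬done ∨ empty) U ¬empty]) = {Sync, Retry, Grant, Init, Hold, Req}
EF E[(¬done ∨ empty) U ¬empty]: least fixpoint, start Z0 = {Sync, Retry, Grant, Init, Hold, Req}, add states with some successor in Z. Already a fixed point.
Sat(EF E[(¬done ∨ empty) U ¬empty]) = {Sync, Retry, Grant, Init, Hold, Req}
Ack ∉ Sat(EF E[(¬done ∨ empty) U ¬empty]) = {Sync, Retry, Grant, Init, Hold, Req}, so the formula does not hold at Ack.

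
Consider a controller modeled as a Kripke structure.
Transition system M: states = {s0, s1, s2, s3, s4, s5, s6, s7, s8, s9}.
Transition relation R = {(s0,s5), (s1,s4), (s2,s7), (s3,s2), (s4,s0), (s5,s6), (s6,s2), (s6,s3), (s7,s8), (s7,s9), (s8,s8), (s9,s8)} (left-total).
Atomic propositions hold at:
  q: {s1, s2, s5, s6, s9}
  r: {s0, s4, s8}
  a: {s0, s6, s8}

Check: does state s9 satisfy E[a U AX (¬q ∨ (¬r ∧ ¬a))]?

Sat(¬q) = {s0, s3, s4, s7, s8}
Sat(¬r) = {s1, s2, s3, s5, s6, s7, s9}
Sat(¬a) = {s1, s2, s3, s4, s5, s7, s9}
Sat(¬r ∧ ¬a) = {s1, s2, s3, s5, s7, s9}
Sat(¬q ∨ (¬r ∧ ¬a)) = {s0, s1, s2, s3, s4, s5, s7, s8, s9}
Sat(AX (¬q ∨ (¬r ∧ ¬a))) = {s : every successor in {s0, s1, s2, s3, s4, s5, s7, s8, s9}} = {s0, s1, s2, s3, s4, s6, s7, s8, s9}
E[a U AX (¬q ∨ (¬r ∧ ¬a))]: least fixpoint, start Z0 = Sat(AX (¬q ∨ (¬r ∧ ¬a))) = {s0, s1, s2, s3, s4, s6, s7, s8, s9}, add states in Sat(a) with some successor in Z. Already a fixed point.
Sat(E[a U AX (¬q ∨ (¬r ∧ ¬a))]) = {s0, s1, s2, s3, s4, s6, s7, s8, s9}
s9 ∈ Sat(E[a U AX (¬q ∨ (¬r ∧ ¬a))]) = {s0, s1, s2, s3, s4, s6, s7, s8, s9}, so the formula holds at s9.

Yes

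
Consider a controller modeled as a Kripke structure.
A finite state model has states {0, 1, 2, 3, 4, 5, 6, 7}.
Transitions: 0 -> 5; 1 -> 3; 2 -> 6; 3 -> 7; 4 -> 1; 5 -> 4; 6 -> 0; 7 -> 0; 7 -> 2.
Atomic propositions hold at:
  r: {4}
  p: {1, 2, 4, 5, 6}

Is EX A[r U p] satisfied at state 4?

Yes

A[r U p]: least fixpoint, start Z0 = Sat(p) = {1, 2, 4, 5, 6}, add states in Sat(r) with every successor in Z. Already a fixed point.
Sat(A[r U p]) = {1, 2, 4, 5, 6}
Sat(EX A[r U p]) = {s : some successor in {1, 2, 4, 5, 6}} = {0, 2, 4, 5, 7}
4 ∈ Sat(EX A[r U p]) = {0, 2, 4, 5, 7}, so the formula holds at 4.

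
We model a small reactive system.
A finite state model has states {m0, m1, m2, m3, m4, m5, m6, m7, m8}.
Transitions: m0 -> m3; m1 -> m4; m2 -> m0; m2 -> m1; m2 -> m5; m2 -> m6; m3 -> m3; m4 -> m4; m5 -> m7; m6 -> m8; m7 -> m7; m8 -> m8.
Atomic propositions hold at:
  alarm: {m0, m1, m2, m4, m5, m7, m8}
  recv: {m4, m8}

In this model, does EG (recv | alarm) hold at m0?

No

Sat(recv | alarm) = {m0, m1, m2, m4, m5, m7, m8}
EG (recv | alarm): greatest fixpoint, start Z0 = {m0, m1, m2, m4, m5, m7, m8}, keep only states in Sat with some successor in Z. Z1 = {m1, m2, m4, m5, m7, m8}; fixed.
Sat(EG (recv | alarm)) = {m1, m2, m4, m5, m7, m8}
m0 ∉ Sat(EG (recv | alarm)) = {m1, m2, m4, m5, m7, m8}, so the formula does not hold at m0.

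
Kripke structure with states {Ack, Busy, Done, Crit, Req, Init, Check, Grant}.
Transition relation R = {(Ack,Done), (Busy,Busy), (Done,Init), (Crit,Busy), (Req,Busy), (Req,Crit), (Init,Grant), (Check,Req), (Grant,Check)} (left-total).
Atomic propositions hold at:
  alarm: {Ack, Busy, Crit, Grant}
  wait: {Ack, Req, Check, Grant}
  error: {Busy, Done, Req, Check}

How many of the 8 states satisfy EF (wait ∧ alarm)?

4

Sat(wait ∧ alarm) = {Ack, Grant}
EF (wait ∧ alarm): least fixpoint, start Z0 = {Ack, Grant}, add states with some successor in Z. Z1 = {Ack, Init, Grant}; Z2 = {Ack, Done, Init, Grant}; fixed.
Sat(EF (wait ∧ alarm)) = {Ack, Done, Init, Grant}
|Sat(EF (wait ∧ alarm))| = |{Ack, Done, Init, Grant}| = 4.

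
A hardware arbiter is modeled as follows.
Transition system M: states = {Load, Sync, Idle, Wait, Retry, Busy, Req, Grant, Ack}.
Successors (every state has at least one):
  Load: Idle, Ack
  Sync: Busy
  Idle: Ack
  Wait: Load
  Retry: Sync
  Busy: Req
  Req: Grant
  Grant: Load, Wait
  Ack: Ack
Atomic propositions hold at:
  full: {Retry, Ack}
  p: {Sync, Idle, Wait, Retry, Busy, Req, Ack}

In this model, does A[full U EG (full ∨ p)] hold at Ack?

Yes

Sat(full ∨ p) = {Sync, Idle, Wait, Retry, Busy, Req, Ack}
EG (full ∨ p): greatest fixpoint, start Z0 = {Sync, Idle, Wait, Retry, Busy, Req, Ack}, keep only states in Sat with some successor in Z. Z1 = {Sync, Idle, Retry, Busy, Ack}; Z2 = {Sync, Idle, Retry, Ack}; Z3 = {Idle, Retry, Ack}; Z4 = {Idle, Ack}; fixed.
Sat(EG (full ∨ p)) = {Idle, Ack}
A[full U EG (full ∨ p)]: least fixpoint, start Z0 = Sat(EG (full ∨ p)) = {Idle, Ack}, add states in Sat(full) with every successor in Z. Already a fixed point.
Sat(A[full U EG (full ∨ p)]) = {Idle, Ack}
Ack ∈ Sat(A[full U EG (full ∨ p)]) = {Idle, Ack}, so the formula holds at Ack.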